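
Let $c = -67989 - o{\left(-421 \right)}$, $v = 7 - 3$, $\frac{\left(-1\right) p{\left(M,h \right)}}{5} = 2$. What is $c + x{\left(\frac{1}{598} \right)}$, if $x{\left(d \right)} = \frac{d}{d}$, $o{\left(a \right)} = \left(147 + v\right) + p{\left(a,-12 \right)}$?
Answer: $-68129$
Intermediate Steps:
$p{\left(M,h \right)} = -10$ ($p{\left(M,h \right)} = \left(-5\right) 2 = -10$)
$v = 4$ ($v = 7 - 3 = 4$)
$o{\left(a \right)} = 141$ ($o{\left(a \right)} = \left(147 + 4\right) - 10 = 151 - 10 = 141$)
$c = -68130$ ($c = -67989 - 141 = -68130$)
$x{\left(d \right)} = 1$
$c + x{\left(\frac{1}{598} \right)} = -68130 + 1 = -68129$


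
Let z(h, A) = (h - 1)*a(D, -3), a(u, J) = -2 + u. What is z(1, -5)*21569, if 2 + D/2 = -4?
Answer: 0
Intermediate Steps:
D = -12 (D = -4 + 2*(-4) = -4 - 8 = -12)
z(h, A) = 14 - 14*h (z(h, A) = (h - 1)*(-2 - 12) = (-1 + h)*(-14) = 14 - 14*h)
z(1, -5)*21569 = (14 - 14*1)*21569 = (14 - 14)*21569 = 0*21569 = 0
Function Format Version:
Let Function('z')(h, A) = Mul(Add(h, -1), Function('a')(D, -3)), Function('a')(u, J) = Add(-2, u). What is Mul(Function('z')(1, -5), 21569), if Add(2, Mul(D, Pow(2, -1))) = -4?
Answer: 0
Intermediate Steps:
D = -12 (D = Add(-4, Mul(2, -4)) = Add(-4, -8) = -12)
Function('z')(h, A) = Add(14, Mul(-14, h)) (Function('z')(h, A) = Mul(Add(h, -1), Add(-2, -12)) = Mul(Add(-1, h), -14) = Add(14, Mul(-14, h)))
Mul(Function('z')(1, -5), 21569) = Mul(Add(14, Mul(-14, 1)), 21569) = Mul(Add(14, -14), 21569) = Mul(0, 21569) = 0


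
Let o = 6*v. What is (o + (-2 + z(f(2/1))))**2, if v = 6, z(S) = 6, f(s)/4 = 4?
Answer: 1600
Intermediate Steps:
f(s) = 16 (f(s) = 4*4 = 16)
o = 36 (o = 6*6 = 36)
(o + (-2 + z(f(2/1))))**2 = (36 + (-2 + 6))**2 = (36 + 4)**2 = 40**2 = 1600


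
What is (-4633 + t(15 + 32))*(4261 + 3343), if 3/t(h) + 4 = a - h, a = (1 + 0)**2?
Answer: -880744706/25 ≈ -3.5230e+7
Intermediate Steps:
a = 1 (a = 1**2 = 1)
t(h) = 3/(-3 - h) (t(h) = 3/(-4 + (1 - h)) = 3/(-3 - h))
(-4633 + t(15 + 32))*(4261 + 3343) = (-4633 - 3/(3 + (15 + 32)))*(4261 + 3343) = (-4633 - 3/(3 + 47))*7604 = (-4633 - 3/50)*7604 = -231653/50*7604 = -880744706/25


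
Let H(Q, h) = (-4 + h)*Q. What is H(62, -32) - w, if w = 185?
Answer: -2417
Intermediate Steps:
H(Q, h) = Q*(-4 + h)
H(62, -32) - w = 62*(-4 - 32) - 1*185 = 62*(-36) - 185 = -2232 - 185 = -2417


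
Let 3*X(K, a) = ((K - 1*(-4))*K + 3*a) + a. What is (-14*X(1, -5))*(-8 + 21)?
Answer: 910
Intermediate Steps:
X(K, a) = 4*a/3 + K*(4 + K)/3 (X(K, a) = (((K - 1*(-4))*K + 3*a) + a)/3 = (((K + 4)*K + 3*a) + a)/3 = (((4 + K)*K + 3*a) + a)/3 = ((K*(4 + K) + 3*a) + a)/3 = ((3*a + K*(4 + K)) + a)/3 = (4*a + K*(4 + K))/3 = 4*a/3 + K*(4 + K)/3)
(-14*X(1, -5))*(-8 + 21) = (-14*((1/3)*1**2 + (4/3)*1 + (4/3)*(-5)))*(-8 + 21) = -14*((1/3)*1 + 4/3 - 20/3)*13 = -14*(1/3 + 4/3 - 20/3)*13 = -14*(-5)*13 = 70*13 = 910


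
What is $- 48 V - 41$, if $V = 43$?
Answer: $-2105$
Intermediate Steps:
$- 48 V - 41 = \left(-48\right) 43 - 41 = -2064 - 41 = -2105$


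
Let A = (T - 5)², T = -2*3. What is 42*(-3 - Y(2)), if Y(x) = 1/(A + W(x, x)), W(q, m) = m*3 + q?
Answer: -5432/43 ≈ -126.33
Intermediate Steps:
T = -6
W(q, m) = q + 3*m (W(q, m) = 3*m + q = q + 3*m)
A = 121 (A = (-6 - 5)² = (-11)² = 121)
Y(x) = 1/(121 + 4*x) (Y(x) = 1/(121 + (x + 3*x)) = 1/(121 + 4*x))
42*(-3 - Y(2)) = 42*(-3 - 1/(121 + 4*2)) = 42*(-3 - 1/(121 + 8)) = 42*(-3 - 1/129) = 42*(-388/129) = -5432/43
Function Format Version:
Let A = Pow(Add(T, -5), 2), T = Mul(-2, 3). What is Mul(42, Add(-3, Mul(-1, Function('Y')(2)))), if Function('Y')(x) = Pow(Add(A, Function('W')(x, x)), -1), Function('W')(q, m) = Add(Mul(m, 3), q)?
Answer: Rational(-5432, 43) ≈ -126.33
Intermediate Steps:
T = -6
Function('W')(q, m) = Add(q, Mul(3, m)) (Function('W')(q, m) = Add(Mul(3, m), q) = Add(q, Mul(3, m)))
A = 121 (A = Pow(Add(-6, -5), 2) = Pow(-11, 2) = 121)
Function('Y')(x) = Pow(Add(121, Mul(4, x)), -1) (Function('Y')(x) = Pow(Add(121, Add(x, Mul(3, x))), -1) = Pow(Add(121, Mul(4, x)), -1))
Mul(42, Add(-3, Mul(-1, Function('Y')(2)))) = Mul(42, Add(-3, Mul(-1, Pow(Add(121, Mul(4, 2)), -1)))) = Mul(42, Add(-3, Mul(-1, Pow(Add(121, 8), -1)))) = Mul(42, Add(-3, Mul(-1, Pow(129, -1)))) = Mul(42, Add(-3, Mul(-1, Rational(1, 129)))) = Mul(42, Add(-3, Rational(-1, 129))) = Mul(42, Rational(-388, 129)) = Rational(-5432, 43)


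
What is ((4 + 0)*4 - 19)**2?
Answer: 9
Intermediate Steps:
((4 + 0)*4 - 19)**2 = (4*4 - 19)**2 = (16 - 19)**2 = (-3)**2 = 9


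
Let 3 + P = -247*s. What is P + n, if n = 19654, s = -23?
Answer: 25332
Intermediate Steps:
P = 5678 (P = -3 - 247*(-23) = -3 + 5681 = 5678)
P + n = 5678 + 19654 = 25332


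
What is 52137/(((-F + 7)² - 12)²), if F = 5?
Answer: 52137/64 ≈ 814.64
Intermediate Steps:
52137/(((-F + 7)² - 12)²) = 52137/(((-1*5 + 7)² - 12)²) = 52137/(((-5 + 7)² - 12)²) = 52137/((2² - 12)²) = 52137/((4 - 12)²) = 52137/((-8)²) = 52137/64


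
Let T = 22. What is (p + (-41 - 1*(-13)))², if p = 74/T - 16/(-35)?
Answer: 86657481/148225 ≈ 584.63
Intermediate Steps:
p = 1471/385 (p = 74/22 - 16/(-35) = 74*(1/22) - 16*(-1/35) = 37/11 + 16/35 = 1471/385 ≈ 3.8208)
(p + (-41 - 1*(-13)))² = (1471/385 + (-41 - 1*(-13)))² = (1471/385 + (-41 + 13))² = (1471/385 - 28)² = (-9309/385)² = 86657481/148225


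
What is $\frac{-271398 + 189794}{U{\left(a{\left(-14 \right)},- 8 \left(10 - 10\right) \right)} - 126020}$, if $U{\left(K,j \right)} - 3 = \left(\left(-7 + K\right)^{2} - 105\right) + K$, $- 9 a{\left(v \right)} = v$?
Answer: $\frac{6609924}{10213355} \approx 0.64718$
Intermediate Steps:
$a{\left(v \right)} = - \frac{v}{9}$
$U{\left(K,j \right)} = -102 + K + \left(-7 + K\right)^{2}$ ($U{\left(K,j \right)} = 3 + \left(\left(\left(-7 + K\right)^{2} - 105\right) + K\right) = 3 + \left(\left(-105 + \left(-7 + K\right)^{2}\right) + K\right) = 3 + \left(-105 + K + \left(-7 + K\right)^{2}\right) = -102 + K + \left(-7 + K\right)^{2}$)
$\frac{-271398 + 189794}{U{\left(a{\left(-14 \right)},- 8 \left(10 - 10\right) \right)} - 126020} = \frac{-271398 + 189794}{\left(-102 - - \frac{14}{9} + \left(-7 - - \frac{14}{9}\right)^{2}\right) - 126020} = - \frac{81604}{\left(-102 + \frac{14}{9} + \left(-7 + \frac{14}{9}\right)^{2}\right) - 126020} = - \frac{81604}{\left(-102 + \frac{14}{9} + \left(- \frac{49}{9}\right)^{2}\right) - 126020} = - \frac{81604}{\left(-102 + \frac{14}{9} + \frac{2401}{81}\right) - 126020} = - \frac{81604}{- \frac{5735}{81} - 126020} = - \frac{81604}{- \frac{10213355}{81}} = \left(-81604\right) \left(- \frac{81}{10213355}\right) = \frac{6609924}{10213355}$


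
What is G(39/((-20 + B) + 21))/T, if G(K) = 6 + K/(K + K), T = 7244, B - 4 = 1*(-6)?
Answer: 13/14488 ≈ 0.00089729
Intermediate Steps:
B = -2 (B = 4 + 1*(-6) = 4 - 6 = -2)
G(K) = 13/2 (G(K) = 6 + K/((2*K)) = 6 + (1/(2*K))*K = 6 + 1/2 = 13/2)
G(39/((-20 + B) + 21))/T = (13/2)/7244 = (13/2)*(1/7244) = 13/14488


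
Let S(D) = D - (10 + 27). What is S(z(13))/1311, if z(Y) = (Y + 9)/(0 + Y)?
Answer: -153/5681 ≈ -0.026932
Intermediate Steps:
z(Y) = (9 + Y)/Y
S(D) = -37 + D (S(D) = D - 1*37 = D - 37 = -37 + D)
S(z(13))/1311 = (-37 + (9 + 13)/13)/1311 = (-37 + (1/13)*22)*(1/1311) = (-37 + 22/13)*(1/1311) = -459/13*1/1311 = -153/5681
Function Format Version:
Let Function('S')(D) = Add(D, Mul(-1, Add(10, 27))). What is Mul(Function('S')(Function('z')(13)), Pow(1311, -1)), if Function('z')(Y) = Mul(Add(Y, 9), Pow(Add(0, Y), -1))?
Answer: Rational(-153, 5681) ≈ -0.026932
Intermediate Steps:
Function('z')(Y) = Mul(Pow(Y, -1), Add(9, Y)) (Function('z')(Y) = Mul(Add(9, Y), Pow(Y, -1)) = Mul(Pow(Y, -1), Add(9, Y)))
Function('S')(D) = Add(-37, D) (Function('S')(D) = Add(D, Mul(-1, 37)) = Add(D, -37) = Add(-37, D))
Mul(Function('S')(Function('z')(13)), Pow(1311, -1)) = Mul(Add(-37, Mul(Pow(13, -1), Add(9, 13))), Pow(1311, -1)) = Mul(Add(-37, Mul(Rational(1, 13), 22)), Rational(1, 1311)) = Mul(Add(-37, Rational(22, 13)), Rational(1, 1311)) = Mul(Rational(-459, 13), Rational(1, 1311)) = Rational(-153, 5681)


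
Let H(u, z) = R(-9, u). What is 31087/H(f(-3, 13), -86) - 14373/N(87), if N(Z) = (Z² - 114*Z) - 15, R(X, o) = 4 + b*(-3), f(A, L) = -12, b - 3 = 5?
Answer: -1525046/985 ≈ -1548.3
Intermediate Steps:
b = 8 (b = 3 + 5 = 8)
R(X, o) = -20 (R(X, o) = 4 + 8*(-3) = 4 - 24 = -20)
H(u, z) = -20
N(Z) = -15 + Z² - 114*Z
31087/H(f(-3, 13), -86) - 14373/N(87) = 31087/(-20) - 14373/(-15 + 87² - 114*87) = 31087*(-1/20) - 14373/(-15 + 7569 - 9918) = -31087/20 - 14373/(-2364) = -31087/20 - 14373*(-1/2364) = -31087/20 + 4791/788 = -1525046/985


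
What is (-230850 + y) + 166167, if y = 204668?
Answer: 139985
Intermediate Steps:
(-230850 + y) + 166167 = (-230850 + 204668) + 166167 = -26182 + 166167 = 139985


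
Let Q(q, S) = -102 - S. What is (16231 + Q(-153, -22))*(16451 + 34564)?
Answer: 823943265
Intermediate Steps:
(16231 + Q(-153, -22))*(16451 + 34564) = (16231 + (-102 - 1*(-22)))*(16451 + 34564) = (16231 + (-102 + 22))*51015 = (16231 - 80)*51015 = 16151*51015 = 823943265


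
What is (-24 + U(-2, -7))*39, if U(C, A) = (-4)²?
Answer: -312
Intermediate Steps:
U(C, A) = 16
(-24 + U(-2, -7))*39 = (-24 + 16)*39 = -8*39 = -312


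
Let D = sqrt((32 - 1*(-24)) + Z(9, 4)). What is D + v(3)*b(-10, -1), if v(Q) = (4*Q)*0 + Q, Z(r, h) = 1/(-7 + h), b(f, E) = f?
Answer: -30 + sqrt(501)/3 ≈ -22.539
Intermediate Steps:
v(Q) = Q (v(Q) = 0 + Q = Q)
D = sqrt(501)/3 (D = sqrt((32 - 1*(-24)) + 1/(-7 + 4)) = sqrt((32 + 24) + 1/(-3)) = sqrt(56 - 1/3) = sqrt(167/3) = sqrt(501)/3 ≈ 7.4610)
D + v(3)*b(-10, -1) = sqrt(501)/3 + 3*(-10) = sqrt(501)/3 - 30 = -30 + sqrt(501)/3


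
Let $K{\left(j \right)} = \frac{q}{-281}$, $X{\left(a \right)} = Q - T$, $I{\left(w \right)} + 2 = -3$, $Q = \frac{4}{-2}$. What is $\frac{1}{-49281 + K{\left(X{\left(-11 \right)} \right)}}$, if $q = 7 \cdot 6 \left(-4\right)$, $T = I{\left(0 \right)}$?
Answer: $- \frac{281}{13847793} \approx -2.0292 \cdot 10^{-5}$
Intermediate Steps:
$Q = -2$ ($Q = 4 \left(- \frac{1}{2}\right) = -2$)
$I{\left(w \right)} = -5$ ($I{\left(w \right)} = -2 - 3 = -5$)
$T = -5$
$q = -168$ ($q = 42 \left(-4\right) = -168$)
$X{\left(a \right)} = 3$ ($X{\left(a \right)} = -2 - -5 = -2 + 5 = 3$)
$K{\left(j \right)} = \frac{168}{281}$ ($K{\left(j \right)} = - \frac{168}{-281} = \left(-168\right) \left(- \frac{1}{281}\right) = \frac{168}{281}$)
$\frac{1}{-49281 + K{\left(X{\left(-11 \right)} \right)}} = \frac{1}{-49281 + \frac{168}{281}} = \frac{1}{- \frac{13847793}{281}} = - \frac{281}{13847793}$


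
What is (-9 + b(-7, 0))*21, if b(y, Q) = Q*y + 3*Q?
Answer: -189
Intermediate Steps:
b(y, Q) = 3*Q + Q*y
(-9 + b(-7, 0))*21 = (-9 + 0*(3 - 7))*21 = (-9 + 0*(-4))*21 = (-9 + 0)*21 = -9*21 = -189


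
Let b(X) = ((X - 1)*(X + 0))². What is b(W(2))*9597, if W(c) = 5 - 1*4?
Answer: 0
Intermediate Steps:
W(c) = 1 (W(c) = 5 - 4 = 1)
b(X) = X²*(-1 + X)² (b(X) = ((-1 + X)*X)² = (X*(-1 + X))² = X²*(-1 + X)²)
b(W(2))*9597 = (1²*(-1 + 1)²)*9597 = (1*0²)*9597 = (1*0)*9597 = 0*9597 = 0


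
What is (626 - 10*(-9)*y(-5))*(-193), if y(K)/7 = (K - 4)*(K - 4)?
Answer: -9969608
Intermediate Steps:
y(K) = 7*(-4 + K)² (y(K) = 7*((K - 4)*(K - 4)) = 7*((-4 + K)*(-4 + K)) = 7*(-4 + K)²)
(626 - 10*(-9)*y(-5))*(-193) = (626 - 10*(-9)*7*(-4 - 5)²)*(-193) = (626 - (-90)*7*(-9)²)*(-193) = (626 - (-90)*7*81)*(-193) = (626 - (-90)*567)*(-193) = (626 - 1*(-51030))*(-193) = (626 + 51030)*(-193) = 51656*(-193) = -9969608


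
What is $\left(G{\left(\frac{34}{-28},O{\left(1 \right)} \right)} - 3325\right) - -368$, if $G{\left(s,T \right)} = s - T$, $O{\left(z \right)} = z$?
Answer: $- \frac{41429}{14} \approx -2959.2$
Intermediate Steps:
$\left(G{\left(\frac{34}{-28},O{\left(1 \right)} \right)} - 3325\right) - -368 = \left(\left(\frac{34}{-28} - 1\right) - 3325\right) - -368 = \left(\left(34 \left(- \frac{1}{28}\right) - 1\right) - 3325\right) + 368 = \left(\left(- \frac{17}{14} - 1\right) - 3325\right) + 368 = \left(- \frac{31}{14} - 3325\right) + 368 = - \frac{46581}{14} + 368 = - \frac{41429}{14}$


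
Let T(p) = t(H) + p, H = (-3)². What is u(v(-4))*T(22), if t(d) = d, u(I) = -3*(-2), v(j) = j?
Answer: 186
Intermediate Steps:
H = 9
u(I) = 6
T(p) = 9 + p
u(v(-4))*T(22) = 6*(9 + 22) = 6*31 = 186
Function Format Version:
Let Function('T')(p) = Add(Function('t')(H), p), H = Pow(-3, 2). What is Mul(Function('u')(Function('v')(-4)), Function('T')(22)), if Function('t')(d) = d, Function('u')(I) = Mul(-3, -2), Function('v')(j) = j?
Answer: 186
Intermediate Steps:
H = 9
Function('u')(I) = 6
Function('T')(p) = Add(9, p)
Mul(Function('u')(Function('v')(-4)), Function('T')(22)) = Mul(6, Add(9, 22)) = Mul(6, 31) = 186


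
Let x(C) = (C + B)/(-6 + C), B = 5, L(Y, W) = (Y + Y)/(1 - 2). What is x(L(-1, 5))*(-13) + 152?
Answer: 699/4 ≈ 174.75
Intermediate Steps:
L(Y, W) = -2*Y (L(Y, W) = (2*Y)/(-1) = (2*Y)*(-1) = -2*Y)
x(C) = (5 + C)/(-6 + C) (x(C) = (C + 5)/(-6 + C) = (5 + C)/(-6 + C))
x(L(-1, 5))*(-13) + 152 = ((5 - 2*(-1))/(-6 - 2*(-1)))*(-13) + 152 = ((5 + 2)/(-6 + 2))*(-13) + 152 = (7/(-4))*(-13) + 152 = -1/4*7*(-13) + 152 = -7/4*(-13) + 152 = 91/4 + 152 = 699/4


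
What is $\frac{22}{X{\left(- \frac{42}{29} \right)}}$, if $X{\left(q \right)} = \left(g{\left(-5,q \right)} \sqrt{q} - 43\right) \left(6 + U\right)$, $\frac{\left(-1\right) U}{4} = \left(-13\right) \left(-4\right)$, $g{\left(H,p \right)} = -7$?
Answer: $\frac{13717}{5623579} - \frac{77 i \sqrt{1218}}{5623579} \approx 0.0024392 - 0.00047786 i$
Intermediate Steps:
$U = -208$ ($U = - 4 \left(\left(-13\right) \left(-4\right)\right) = \left(-4\right) 52 = -208$)
$X{\left(q \right)} = 8686 + 1414 \sqrt{q}$ ($X{\left(q \right)} = \left(- 7 \sqrt{q} - 43\right) \left(6 - 208\right) = \left(-43 - 7 \sqrt{q}\right) \left(-202\right) = 8686 + 1414 \sqrt{q}$)
$\frac{22}{X{\left(- \frac{42}{29} \right)}} = \frac{22}{8686 + 1414 \sqrt{- \frac{42}{29}}} = \frac{22}{8686 + 1414 \frac{i \sqrt{1218}}{29}} = \frac{22}{8686 + \frac{1414 i \sqrt{1218}}{29}}$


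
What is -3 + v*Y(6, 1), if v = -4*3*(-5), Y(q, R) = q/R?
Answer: 357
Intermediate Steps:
v = 60 (v = -12*(-5) = 60)
-3 + v*Y(6, 1) = -3 + 60*(6/1) = -3 + 60*(6*1) = -3 + 60*6 = -3 + 360 = 357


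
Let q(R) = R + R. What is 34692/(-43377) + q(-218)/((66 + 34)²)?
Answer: -30486031/36147500 ≈ -0.84338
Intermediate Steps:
q(R) = 2*R
34692/(-43377) + q(-218)/((66 + 34)²) = 34692/(-43377) + (2*(-218))/((66 + 34)²) = 34692*(-1/43377) - 436/(100²) = -11564/14459 - 436/10000 = -11564/14459 - 436*1/10000 = -11564/14459 - 109/2500 = -30486031/36147500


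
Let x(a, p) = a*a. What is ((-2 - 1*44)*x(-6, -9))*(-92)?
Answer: 152352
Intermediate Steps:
x(a, p) = a²
((-2 - 1*44)*x(-6, -9))*(-92) = ((-2 - 1*44)*(-6)²)*(-92) = ((-2 - 44)*36)*(-92) = -46*36*(-92) = -1656*(-92) = 152352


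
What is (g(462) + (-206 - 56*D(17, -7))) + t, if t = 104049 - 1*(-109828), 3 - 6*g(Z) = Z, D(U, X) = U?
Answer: 425285/2 ≈ 2.1264e+5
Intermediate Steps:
g(Z) = ½ - Z/6
t = 213877 (t = 104049 + 109828 = 213877)
(g(462) + (-206 - 56*D(17, -7))) + t = ((½ - ⅙*462) + (-206 - 56*17)) + 213877 = ((½ - 77) + (-206 - 952)) + 213877 = (-153/2 - 1158) + 213877 = -2469/2 + 213877 = 425285/2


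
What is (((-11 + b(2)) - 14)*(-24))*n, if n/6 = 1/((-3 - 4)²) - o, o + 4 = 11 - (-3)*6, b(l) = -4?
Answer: -5111424/49 ≈ -1.0431e+5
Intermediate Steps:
o = 25 (o = -4 + (11 - (-3)*6) = -4 + (11 - 1*(-18)) = -4 + (11 + 18) = -4 + 29 = 25)
n = -7344/49 (n = 6*(1/((-3 - 4)²) - 1*25) = 6*(1/((-7)²) - 25) = 6*(1/49 - 25) = 6*(-1224/49) = -7344/49 ≈ -149.88)
(((-11 + b(2)) - 14)*(-24))*n = (((-11 - 4) - 14)*(-24))*(-7344/49) = ((-15 - 14)*(-24))*(-7344/49) = -29*(-24)*(-7344/49) = 696*(-7344/49) = -5111424/49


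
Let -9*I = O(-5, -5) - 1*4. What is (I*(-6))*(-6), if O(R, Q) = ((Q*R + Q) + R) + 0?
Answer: -44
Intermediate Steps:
O(R, Q) = Q + R + Q*R (O(R, Q) = ((Q + Q*R) + R) + 0 = (Q + R + Q*R) + 0 = Q + R + Q*R)
I = -11/9 (I = -((-5 - 5 - 5*(-5)) - 1*4)/9 = -((-5 - 5 + 25) - 4)/9 = -(15 - 4)/9 = -1/9*11 = -11/9 ≈ -1.2222)
(I*(-6))*(-6) = -11/9*(-6)*(-6) = (22/3)*(-6) = -44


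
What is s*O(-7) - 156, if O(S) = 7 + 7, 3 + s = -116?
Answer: -1822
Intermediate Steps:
s = -119 (s = -3 - 116 = -119)
O(S) = 14
s*O(-7) - 156 = -119*14 - 156 = -1666 - 156 = -1822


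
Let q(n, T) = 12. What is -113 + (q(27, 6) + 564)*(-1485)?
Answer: -855473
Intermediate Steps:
-113 + (q(27, 6) + 564)*(-1485) = -113 + (12 + 564)*(-1485) = -113 + 576*(-1485) = -113 - 855360 = -855473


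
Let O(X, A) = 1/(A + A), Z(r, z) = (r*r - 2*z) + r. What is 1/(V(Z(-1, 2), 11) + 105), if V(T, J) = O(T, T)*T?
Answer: 2/211 ≈ 0.0094787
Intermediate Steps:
Z(r, z) = r + r² - 2*z (Z(r, z) = (r² - 2*z) + r = r + r² - 2*z)
O(X, A) = 1/(2*A)
V(T, J) = ½ (V(T, J) = (1/(2*T))*T = ½)
1/(V(Z(-1, 2), 11) + 105) = 1/(½ + 105) = 1/(211/2) = 2/211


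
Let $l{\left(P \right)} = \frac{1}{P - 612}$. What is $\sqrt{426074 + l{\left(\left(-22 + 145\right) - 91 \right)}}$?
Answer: $\frac{\sqrt{35832823255}}{290} \approx 652.74$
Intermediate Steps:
$l{\left(P \right)} = \frac{1}{-612 + P}$
$\sqrt{426074 + l{\left(\left(-22 + 145\right) - 91 \right)}} = \sqrt{426074 + \frac{1}{-612 + \left(\left(-22 + 145\right) - 91\right)}} = \sqrt{426074 + \frac{1}{-612 + \left(123 - 91\right)}} = \sqrt{426074 + \frac{1}{-612 + 32}} = \sqrt{426074 + \frac{1}{-580}} = \sqrt{426074 - \frac{1}{580}} = \sqrt{\frac{247122919}{580}} = \frac{\sqrt{35832823255}}{290}$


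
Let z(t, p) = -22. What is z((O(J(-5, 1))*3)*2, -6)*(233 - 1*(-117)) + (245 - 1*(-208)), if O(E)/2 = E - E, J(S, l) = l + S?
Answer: -7247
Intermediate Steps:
J(S, l) = S + l
O(E) = 0 (O(E) = 2*(E - E) = 2*0 = 0)
z((O(J(-5, 1))*3)*2, -6)*(233 - 1*(-117)) + (245 - 1*(-208)) = -22*(233 - 1*(-117)) + (245 - 1*(-208)) = -22*(233 + 117) + (245 + 208) = -22*350 + 453 = -7700 + 453 = -7247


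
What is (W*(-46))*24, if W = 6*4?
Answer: -26496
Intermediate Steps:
W = 24
(W*(-46))*24 = (24*(-46))*24 = -1104*24 = -26496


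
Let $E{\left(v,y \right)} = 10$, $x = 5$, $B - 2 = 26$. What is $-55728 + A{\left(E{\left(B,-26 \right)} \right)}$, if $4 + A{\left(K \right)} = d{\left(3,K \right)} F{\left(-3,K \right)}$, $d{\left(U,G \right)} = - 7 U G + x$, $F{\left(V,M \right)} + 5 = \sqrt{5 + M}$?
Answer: $-54707 - 205 \sqrt{15} \approx -55501.0$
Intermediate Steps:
$B = 28$ ($B = 2 + 26 = 28$)
$F{\left(V,M \right)} = -5 + \sqrt{5 + M}$
$d{\left(U,G \right)} = 5 - 7 G U$ ($d{\left(U,G \right)} = - 7 U G + 5 = - 7 G U + 5 = 5 - 7 G U$)
$A{\left(K \right)} = -4 + \left(-5 + \sqrt{5 + K}\right) \left(5 - 21 K\right)$ ($A{\left(K \right)} = -4 + \left(5 - 7 K 3\right) \left(-5 + \sqrt{5 + K}\right) = -4 + \left(5 - 21 K\right) \left(-5 + \sqrt{5 + K}\right) = -4 + \left(-5 + \sqrt{5 + K}\right) \left(5 - 21 K\right)$)
$-55728 + A{\left(E{\left(B,-26 \right)} \right)} = -55728 - \left(4 + \left(-5 + \sqrt{5 + 10}\right) \left(-5 + 21 \cdot 10\right)\right) = -55728 - \left(4 + \left(-5 + \sqrt{15}\right) \left(-5 + 210\right)\right) = -55728 - \left(4 + \left(-5 + \sqrt{15}\right) 205\right) = -55728 + \left(-4 + \left(1025 - 205 \sqrt{15}\right)\right) = -55728 + \left(1021 - 205 \sqrt{15}\right) = -54707 - 205 \sqrt{15}$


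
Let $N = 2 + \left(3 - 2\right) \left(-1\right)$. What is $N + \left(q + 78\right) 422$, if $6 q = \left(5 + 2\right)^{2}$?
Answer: $\frac{109090}{3} \approx 36363.0$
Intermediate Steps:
$q = \frac{49}{6}$ ($q = \frac{\left(5 + 2\right)^{2}}{6} = \frac{7^{2}}{6} = \frac{1}{6} \cdot 49 = \frac{49}{6} \approx 8.1667$)
$N = 1$ ($N = 2 + 1 \left(-1\right) = 2 - 1 = 1$)
$N + \left(q + 78\right) 422 = 1 + \left(\frac{49}{6} + 78\right) 422 = 1 + \frac{517}{6} \cdot 422 = 1 + \frac{109087}{3} = \frac{109090}{3}$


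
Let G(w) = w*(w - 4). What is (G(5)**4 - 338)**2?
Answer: 82369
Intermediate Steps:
G(w) = w*(-4 + w)
(G(5)**4 - 338)**2 = ((5*(-4 + 5))**4 - 338)**2 = ((5*1)**4 - 338)**2 = (5**4 - 338)**2 = (625 - 338)**2 = 287**2 = 82369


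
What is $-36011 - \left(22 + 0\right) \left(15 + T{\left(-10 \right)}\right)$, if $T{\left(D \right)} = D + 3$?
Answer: $-36187$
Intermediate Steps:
$T{\left(D \right)} = 3 + D$
$-36011 - \left(22 + 0\right) \left(15 + T{\left(-10 \right)}\right) = -36011 - \left(22 + 0\right) \left(15 + \left(3 - 10\right)\right) = -36011 - 22 \left(15 - 7\right) = -36011 - 22 \cdot 8 = -36011 - 176 = -36187$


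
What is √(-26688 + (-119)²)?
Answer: I*√12527 ≈ 111.92*I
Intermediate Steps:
√(-26688 + (-119)²) = √(-26688 + 14161) = √(-12527) = I*√12527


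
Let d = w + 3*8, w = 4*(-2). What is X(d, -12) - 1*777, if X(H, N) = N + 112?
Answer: -677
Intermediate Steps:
w = -8
d = 16 (d = -8 + 3*8 = -8 + 24 = 16)
X(H, N) = 112 + N
X(d, -12) - 1*777 = (112 - 12) - 1*777 = 100 - 777 = -677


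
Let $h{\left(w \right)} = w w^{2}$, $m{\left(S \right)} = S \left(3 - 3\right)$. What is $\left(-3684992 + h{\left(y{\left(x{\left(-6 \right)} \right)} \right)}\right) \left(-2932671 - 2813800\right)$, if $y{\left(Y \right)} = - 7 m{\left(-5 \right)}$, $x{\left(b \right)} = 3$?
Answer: $21175699663232$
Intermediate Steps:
$m{\left(S \right)} = 0$ ($m{\left(S \right)} = S 0 = 0$)
$y{\left(Y \right)} = 0$ ($y{\left(Y \right)} = \left(-7\right) 0 = 0$)
$h{\left(w \right)} = w^{3}$
$\left(-3684992 + h{\left(y{\left(x{\left(-6 \right)} \right)} \right)}\right) \left(-2932671 - 2813800\right) = \left(-3684992 + 0^{3}\right) \left(-2932671 - 2813800\right) = \left(-3684992 + 0\right) \left(-5746471\right) = \left(-3684992\right) \left(-5746471\right) = 21175699663232$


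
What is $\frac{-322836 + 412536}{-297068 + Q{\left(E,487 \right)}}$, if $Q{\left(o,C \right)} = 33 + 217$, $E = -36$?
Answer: $- \frac{44850}{148409} \approx -0.30221$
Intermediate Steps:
$Q{\left(o,C \right)} = 250$
$\frac{-322836 + 412536}{-297068 + Q{\left(E,487 \right)}} = \frac{-322836 + 412536}{-297068 + 250} = \frac{89700}{-296818} = 89700 \left(- \frac{1}{296818}\right) = - \frac{44850}{148409}$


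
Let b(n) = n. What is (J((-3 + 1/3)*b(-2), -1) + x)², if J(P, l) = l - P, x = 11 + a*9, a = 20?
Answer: 306916/9 ≈ 34102.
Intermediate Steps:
x = 191 (x = 11 + 20*9 = 11 + 180 = 191)
(J((-3 + 1/3)*b(-2), -1) + x)² = ((-1 - (-3 + 1/3)*(-2)) + 191)² = ((-1 - (-3 + 1*(⅓))*(-2)) + 191)² = ((-1 - (-3 + ⅓)*(-2)) + 191)² = ((-1 - (-8)*(-2)/3) + 191)² = ((-1 - 1*16/3) + 191)² = ((-1 - 16/3) + 191)² = (-19/3 + 191)² = (554/3)² = 306916/9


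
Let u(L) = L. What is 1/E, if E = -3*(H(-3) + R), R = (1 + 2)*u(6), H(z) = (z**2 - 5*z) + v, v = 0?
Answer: -1/126 ≈ -0.0079365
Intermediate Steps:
H(z) = z**2 - 5*z (H(z) = (z**2 - 5*z) + 0 = z**2 - 5*z)
R = 18 (R = (1 + 2)*6 = 3*6 = 18)
E = -126 (E = -3*(-3*(-5 - 3) + 18) = -3*(-3*(-8) + 18) = -3*(24 + 18) = -3*42 = -126)
1/E = 1/(-126) = -1/126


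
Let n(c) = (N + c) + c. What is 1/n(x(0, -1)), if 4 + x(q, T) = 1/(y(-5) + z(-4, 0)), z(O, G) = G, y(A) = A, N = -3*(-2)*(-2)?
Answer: -5/102 ≈ -0.049020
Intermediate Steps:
N = -12 (N = 6*(-2) = -12)
x(q, T) = -21/5 (x(q, T) = -4 + 1/(-5 + 0) = -4 + 1/(-5) = -4 - ⅕ = -21/5)
n(c) = -12 + 2*c (n(c) = (-12 + c) + c = -12 + 2*c)
1/n(x(0, -1)) = 1/(-12 + 2*(-21/5)) = 1/(-12 - 42/5) = 1/(-102/5) = -5/102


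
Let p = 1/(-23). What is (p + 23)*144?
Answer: 76032/23 ≈ 3305.7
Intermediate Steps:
p = -1/23 ≈ -0.043478
(p + 23)*144 = (-1/23 + 23)*144 = (528/23)*144 = 76032/23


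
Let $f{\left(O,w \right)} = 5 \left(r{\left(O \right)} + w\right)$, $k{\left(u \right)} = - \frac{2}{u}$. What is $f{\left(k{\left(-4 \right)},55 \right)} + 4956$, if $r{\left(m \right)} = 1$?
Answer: $5236$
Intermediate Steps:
$f{\left(O,w \right)} = 5 + 5 w$ ($f{\left(O,w \right)} = 5 \left(1 + w\right) = 5 + 5 w$)
$f{\left(k{\left(-4 \right)},55 \right)} + 4956 = \left(5 + 5 \cdot 55\right) + 4956 = \left(5 + 275\right) + 4956 = 280 + 4956 = 5236$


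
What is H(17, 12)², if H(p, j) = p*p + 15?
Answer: 92416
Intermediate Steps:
H(p, j) = 15 + p² (H(p, j) = p² + 15 = 15 + p²)
H(17, 12)² = (15 + 17²)² = (15 + 289)² = 304² = 92416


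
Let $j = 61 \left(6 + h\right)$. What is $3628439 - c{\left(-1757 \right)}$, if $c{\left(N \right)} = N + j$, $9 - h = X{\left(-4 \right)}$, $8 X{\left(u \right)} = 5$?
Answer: $\frac{29034553}{8} \approx 3.6293 \cdot 10^{6}$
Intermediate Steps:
$X{\left(u \right)} = \frac{5}{8}$ ($X{\left(u \right)} = \frac{1}{8} \cdot 5 = \frac{5}{8}$)
$h = \frac{67}{8}$ ($h = 9 - \frac{5}{8} = \frac{67}{8} \approx 8.375$)
$j = \frac{7015}{8}$ ($j = 61 \left(6 + \frac{67}{8}\right) = 61 \cdot \frac{115}{8} = \frac{7015}{8} \approx 876.88$)
$c{\left(N \right)} = \frac{7015}{8} + N$ ($c{\left(N \right)} = N + \frac{7015}{8} = \frac{7015}{8} + N$)
$3628439 - c{\left(-1757 \right)} = 3628439 - \left(\frac{7015}{8} - 1757\right) = 3628439 - - \frac{7041}{8} = 3628439 + \frac{7041}{8} = \frac{29034553}{8}$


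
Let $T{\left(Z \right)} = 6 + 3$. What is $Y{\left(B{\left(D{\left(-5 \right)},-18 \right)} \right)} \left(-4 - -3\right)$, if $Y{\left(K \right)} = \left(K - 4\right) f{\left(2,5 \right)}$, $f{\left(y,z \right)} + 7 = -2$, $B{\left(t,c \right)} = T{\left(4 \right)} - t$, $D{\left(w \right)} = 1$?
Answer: $36$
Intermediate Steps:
$T{\left(Z \right)} = 9$
$B{\left(t,c \right)} = 9 - t$
$f{\left(y,z \right)} = -9$ ($f{\left(y,z \right)} = -7 - 2 = -9$)
$Y{\left(K \right)} = 36 - 9 K$ ($Y{\left(K \right)} = \left(K - 4\right) \left(-9\right) = \left(-4 + K\right) \left(-9\right) = 36 - 9 K$)
$Y{\left(B{\left(D{\left(-5 \right)},-18 \right)} \right)} \left(-4 - -3\right) = \left(36 - 9 \left(9 - 1\right)\right) \left(-4 - -3\right) = \left(36 - 9 \left(9 - 1\right)\right) \left(-4 + 3\right) = \left(36 - 72\right) \left(-1\right) = \left(-36\right) \left(-1\right) = 36$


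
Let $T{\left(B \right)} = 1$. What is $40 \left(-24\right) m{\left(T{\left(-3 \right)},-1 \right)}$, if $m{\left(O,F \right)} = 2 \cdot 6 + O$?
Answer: $-12480$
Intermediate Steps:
$m{\left(O,F \right)} = 12 + O$
$40 \left(-24\right) m{\left(T{\left(-3 \right)},-1 \right)} = 40 \left(-24\right) \left(12 + 1\right) = \left(-960\right) 13 = -12480$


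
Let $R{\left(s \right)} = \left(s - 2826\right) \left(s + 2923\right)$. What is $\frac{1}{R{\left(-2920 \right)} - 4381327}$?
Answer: $- \frac{1}{4398565} \approx -2.2735 \cdot 10^{-7}$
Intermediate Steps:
$R{\left(s \right)} = \left(-2826 + s\right) \left(2923 + s\right)$
$\frac{1}{R{\left(-2920 \right)} - 4381327} = \frac{1}{\left(-8260398 + \left(-2920\right)^{2} + 97 \left(-2920\right)\right) - 4381327} = \frac{1}{\left(-8260398 + 8526400 - 283240\right) - 4381327} = \frac{1}{-17238 - 4381327} = \frac{1}{-4398565} = - \frac{1}{4398565}$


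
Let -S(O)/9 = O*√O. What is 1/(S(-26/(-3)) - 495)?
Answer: -165/64099 + 26*√78/192297 ≈ -0.0013800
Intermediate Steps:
S(O) = -9*O^(3/2) (S(O) = -9*O*√O = -9*O^(3/2))
1/(S(-26/(-3)) - 495) = 1/(-9*26*√26*(-1/(-3))^(3/2) - 495) = 1/(-9*26*√78/9 - 495) = 1/(-26*√78 - 495) = 1/(-495 - 26*√78)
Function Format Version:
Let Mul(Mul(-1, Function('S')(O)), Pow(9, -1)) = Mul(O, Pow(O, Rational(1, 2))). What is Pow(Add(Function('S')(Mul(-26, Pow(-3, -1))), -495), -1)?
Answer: Add(Rational(-165, 64099), Mul(Rational(26, 192297), Pow(78, Rational(1, 2)))) ≈ -0.0013800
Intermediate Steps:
Function('S')(O) = Mul(-9, Pow(O, Rational(3, 2))) (Function('S')(O) = Mul(-9, Mul(O, Pow(O, Rational(1, 2)))) = Mul(-9, Pow(O, Rational(3, 2))))
Pow(Add(Function('S')(Mul(-26, Pow(-3, -1))), -495), -1) = Pow(Add(Mul(-9, Pow(Mul(-26, Pow(-3, -1)), Rational(3, 2))), -495), -1) = Pow(Add(Mul(-9, Pow(Mul(-26, Rational(-1, 3)), Rational(3, 2))), -495), -1) = Pow(Add(Mul(-9, Pow(Rational(26, 3), Rational(3, 2))), -495), -1) = Pow(Add(Mul(-9, Mul(Rational(26, 9), Pow(78, Rational(1, 2)))), -495), -1) = Pow(Add(Mul(-26, Pow(78, Rational(1, 2))), -495), -1) = Pow(Add(-495, Mul(-26, Pow(78, Rational(1, 2)))), -1)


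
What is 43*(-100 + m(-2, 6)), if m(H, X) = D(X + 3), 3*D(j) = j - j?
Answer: -4300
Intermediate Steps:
D(j) = 0 (D(j) = (j - j)/3 = (1/3)*0 = 0)
m(H, X) = 0
43*(-100 + m(-2, 6)) = 43*(-100 + 0) = 43*(-100) = -4300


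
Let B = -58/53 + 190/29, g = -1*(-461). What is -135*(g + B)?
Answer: -96787575/1537 ≈ -62972.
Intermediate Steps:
g = 461
B = 8388/1537 (B = -58*1/53 + 190*(1/29) = -58/53 + 190/29 = 8388/1537 ≈ 5.4574)
-135*(g + B) = -135*(461 + 8388/1537) = -135*716945/1537 = -96787575/1537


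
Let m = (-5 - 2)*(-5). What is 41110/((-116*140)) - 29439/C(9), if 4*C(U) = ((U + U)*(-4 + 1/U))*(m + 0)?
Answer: 12940271/284200 ≈ 45.532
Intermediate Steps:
m = 35 (m = -7*(-5) = 35)
C(U) = 35*U*(-4 + 1/U)/2 (C(U) = (((U + U)*(-4 + 1/U))*(35 + 0))/4 = (((2*U)*(-4 + 1/U))*35)/4 = ((2*U*(-4 + 1/U))*35)/4 = (70*U*(-4 + 1/U))/4 = 35*U*(-4 + 1/U)/2)
41110/((-116*140)) - 29439/C(9) = 41110/((-116*140)) - 29439/(35/2 - 70*9) = 41110/(-16240) - 29439/(35/2 - 630) = 41110*(-1/16240) - 29439/(-1225/2) = -4111/1624 - 29439*(-2/1225) = -4111/1624 + 58878/1225 = 12940271/284200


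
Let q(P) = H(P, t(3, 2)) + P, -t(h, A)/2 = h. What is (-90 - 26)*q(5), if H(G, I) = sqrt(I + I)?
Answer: -580 - 232*I*sqrt(3) ≈ -580.0 - 401.84*I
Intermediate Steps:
t(h, A) = -2*h
H(G, I) = sqrt(2)*sqrt(I) (H(G, I) = sqrt(2*I) = sqrt(2)*sqrt(I))
q(P) = P + 2*I*sqrt(3) (q(P) = sqrt(2)*sqrt(-2*3) + P = sqrt(2)*sqrt(-6) + P = sqrt(2)*(I*sqrt(6)) + P = 2*I*sqrt(3) + P = P + 2*I*sqrt(3))
(-90 - 26)*q(5) = (-90 - 26)*(5 + 2*I*sqrt(3)) = -116*(5 + 2*I*sqrt(3)) = -580 - 232*I*sqrt(3)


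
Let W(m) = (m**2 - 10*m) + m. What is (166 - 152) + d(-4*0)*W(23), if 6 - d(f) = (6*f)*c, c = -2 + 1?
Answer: 1946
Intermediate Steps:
c = -1
d(f) = 6 + 6*f (d(f) = 6 - 6*f*(-1) = 6 - (-6)*f = 6 + 6*f)
W(m) = m**2 - 9*m
(166 - 152) + d(-4*0)*W(23) = (166 - 152) + (6 + 6*(-4*0))*(23*(-9 + 23)) = 14 + (6 + 6*0)*(23*14) = 14 + (6 + 0)*322 = 14 + 6*322 = 14 + 1932 = 1946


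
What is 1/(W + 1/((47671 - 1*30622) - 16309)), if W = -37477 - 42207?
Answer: -740/58966159 ≈ -1.2550e-5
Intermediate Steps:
W = -79684
1/(W + 1/((47671 - 1*30622) - 16309)) = 1/(-79684 + 1/((47671 - 1*30622) - 16309)) = 1/(-79684 + 1/((47671 - 30622) - 16309)) = 1/(-79684 + 1/(17049 - 16309)) = 1/(-79684 + 1/740) = 1/(-58966159/740) = -740/58966159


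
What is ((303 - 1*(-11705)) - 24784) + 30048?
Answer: 17272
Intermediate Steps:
((303 - 1*(-11705)) - 24784) + 30048 = ((303 + 11705) - 24784) + 30048 = (12008 - 24784) + 30048 = -12776 + 30048 = 17272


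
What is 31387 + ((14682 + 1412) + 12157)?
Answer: 59638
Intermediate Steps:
31387 + ((14682 + 1412) + 12157) = 31387 + (16094 + 12157) = 31387 + 28251 = 59638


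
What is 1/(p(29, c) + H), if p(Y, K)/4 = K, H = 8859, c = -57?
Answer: 1/8631 ≈ 0.00011586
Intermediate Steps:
p(Y, K) = 4*K
1/(p(29, c) + H) = 1/(4*(-57) + 8859) = 1/(-228 + 8859) = 1/8631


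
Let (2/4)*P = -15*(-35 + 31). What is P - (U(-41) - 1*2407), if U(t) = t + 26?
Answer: 2542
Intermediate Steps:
U(t) = 26 + t
P = 120 (P = 2*(-15*(-35 + 31)) = 2*(-15*(-4)) = 2*60 = 120)
P - (U(-41) - 1*2407) = 120 - ((26 - 41) - 1*2407) = 120 - (-15 - 2407) = 120 - 1*(-2422) = 120 + 2422 = 2542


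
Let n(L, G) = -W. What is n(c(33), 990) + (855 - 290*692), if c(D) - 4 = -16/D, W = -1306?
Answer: -198519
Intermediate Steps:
c(D) = 4 - 16/D
n(L, G) = 1306 (n(L, G) = -1*(-1306) = 1306)
n(c(33), 990) + (855 - 290*692) = 1306 + (855 - 290*692) = 1306 + (855 - 200680) = 1306 - 199825 = -198519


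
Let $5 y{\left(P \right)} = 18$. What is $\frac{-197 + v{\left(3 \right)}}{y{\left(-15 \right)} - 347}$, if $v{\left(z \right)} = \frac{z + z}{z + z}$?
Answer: $\frac{980}{1717} \approx 0.57076$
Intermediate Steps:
$y{\left(P \right)} = \frac{18}{5}$ ($y{\left(P \right)} = \frac{1}{5} \cdot 18 = \frac{18}{5}$)
$v{\left(z \right)} = 1$ ($v{\left(z \right)} = \frac{2 z}{2 z} = 2 z \frac{1}{2 z} = 1$)
$\frac{-197 + v{\left(3 \right)}}{y{\left(-15 \right)} - 347} = \frac{-197 + 1}{\frac{18}{5} - 347} = - \frac{196}{- \frac{1717}{5}} = \left(-196\right) \left(- \frac{5}{1717}\right) = \frac{980}{1717}$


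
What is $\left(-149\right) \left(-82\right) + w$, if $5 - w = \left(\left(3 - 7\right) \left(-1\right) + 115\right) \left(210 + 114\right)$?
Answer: $-26333$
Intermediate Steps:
$w = -38551$ ($w = 5 - \left(\left(3 - 7\right) \left(-1\right) + 115\right) \left(210 + 114\right) = 5 - \left(\left(-4\right) \left(-1\right) + 115\right) 324 = 5 - \left(4 + 115\right) 324 = 5 - 119 \cdot 324 = 5 - 38556 = -38551$)
$\left(-149\right) \left(-82\right) + w = \left(-149\right) \left(-82\right) - 38551 = 12218 - 38551 = -26333$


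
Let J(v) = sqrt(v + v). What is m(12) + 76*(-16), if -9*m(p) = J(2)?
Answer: -10946/9 ≈ -1216.2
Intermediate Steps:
J(v) = sqrt(2)*sqrt(v) (J(v) = sqrt(2*v) = sqrt(2)*sqrt(v))
m(p) = -2/9 (m(p) = -sqrt(2)*sqrt(2)/9 = -1/9*2 = -2/9)
m(12) + 76*(-16) = -2/9 + 76*(-16) = -2/9 - 1216 = -10946/9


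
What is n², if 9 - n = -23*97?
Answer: 5017600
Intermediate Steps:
n = 2240 (n = 9 - (-23)*97 = 9 - 1*(-2231) = 9 + 2231 = 2240)
n² = 2240² = 5017600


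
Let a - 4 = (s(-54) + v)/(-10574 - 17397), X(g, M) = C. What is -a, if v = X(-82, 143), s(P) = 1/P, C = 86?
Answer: -6037093/1510434 ≈ -3.9969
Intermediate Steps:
X(g, M) = 86
v = 86
a = 6037093/1510434 (a = 4 + (1/(-54) + 86)/(-10574 - 17397) = 4 + (-1/54 + 86)/(-27971) = 4 + (4643/54)*(-1/27971) = 4 - 4643/1510434 = 6037093/1510434 ≈ 3.9969)
-a = -1*6037093/1510434 = -6037093/1510434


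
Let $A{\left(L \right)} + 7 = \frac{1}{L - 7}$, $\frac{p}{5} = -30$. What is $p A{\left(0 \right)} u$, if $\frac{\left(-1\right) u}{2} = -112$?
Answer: $240000$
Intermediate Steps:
$u = 224$ ($u = \left(-2\right) \left(-112\right) = 224$)
$p = -150$ ($p = 5 \left(-30\right) = -150$)
$A{\left(L \right)} = -7 + \frac{1}{-7 + L}$ ($A{\left(L \right)} = -7 + \frac{1}{L - 7} = -7 + \frac{1}{-7 + L}$)
$p A{\left(0 \right)} u = - 150 \frac{50 - 0}{-7 + 0} \cdot 224 = - 150 \frac{50 + 0}{-7} \cdot 224 = - 150 \left(\left(- \frac{1}{7}\right) 50\right) 224 = \left(-150\right) \left(- \frac{50}{7}\right) 224 = \frac{7500}{7} \cdot 224 = 240000$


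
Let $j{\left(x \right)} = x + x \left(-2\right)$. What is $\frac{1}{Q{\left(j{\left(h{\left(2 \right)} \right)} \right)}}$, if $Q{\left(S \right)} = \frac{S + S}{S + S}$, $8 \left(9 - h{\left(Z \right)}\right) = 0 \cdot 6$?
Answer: $1$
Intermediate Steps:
$h{\left(Z \right)} = 9$ ($h{\left(Z \right)} = 9 - \frac{0 \cdot 6}{8} = 9 - 0 = 9 + 0 = 9$)
$j{\left(x \right)} = - x$ ($j{\left(x \right)} = x - 2 x = - x$)
$Q{\left(S \right)} = 1$ ($Q{\left(S \right)} = \frac{2 S}{2 S} = 2 S \frac{1}{2 S} = 1$)
$\frac{1}{Q{\left(j{\left(h{\left(2 \right)} \right)} \right)}} = 1^{-1} = 1$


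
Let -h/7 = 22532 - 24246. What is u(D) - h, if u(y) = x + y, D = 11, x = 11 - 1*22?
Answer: -11998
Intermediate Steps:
x = -11 (x = 11 - 22 = -11)
h = 11998 (h = -7*(22532 - 24246) = -7*(-1714) = 11998)
u(y) = -11 + y
u(D) - h = (-11 + 11) - 1*11998 = 0 - 11998 = -11998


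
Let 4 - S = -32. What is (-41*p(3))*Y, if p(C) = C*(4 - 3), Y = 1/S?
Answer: -41/12 ≈ -3.4167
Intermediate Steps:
S = 36 (S = 4 - 1*(-32) = 4 + 32 = 36)
Y = 1/36 ≈ 0.027778
p(C) = C (p(C) = C*1 = C)
(-41*p(3))*Y = -41*3*(1/36) = -123*1/36 = -41/12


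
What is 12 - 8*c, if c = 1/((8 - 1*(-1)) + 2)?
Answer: 124/11 ≈ 11.273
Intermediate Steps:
c = 1/11 (c = 1/((8 + 1) + 2) = 1/(9 + 2) = 1/11 ≈ 0.090909)
12 - 8*c = 12 - 8*1/11 = 12 - 8/11 = 124/11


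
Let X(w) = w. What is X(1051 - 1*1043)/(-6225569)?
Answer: -8/6225569 ≈ -1.2850e-6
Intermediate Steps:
X(1051 - 1*1043)/(-6225569) = (1051 - 1*1043)/(-6225569) = (1051 - 1043)*(-1/6225569) = 8*(-1/6225569) = -8/6225569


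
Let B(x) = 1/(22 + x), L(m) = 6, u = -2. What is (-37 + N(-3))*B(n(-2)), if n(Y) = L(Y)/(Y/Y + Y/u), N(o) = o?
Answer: -8/5 ≈ -1.6000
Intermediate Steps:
n(Y) = 6/(1 - Y/2) (n(Y) = 6/(Y/Y + Y/(-2)) = 6/(1 + Y*(-½)) = 6/(1 - Y/2))
(-37 + N(-3))*B(n(-2)) = (-37 - 3)/(22 - 12/(-2 - 2)) = -40/(22 - 12/(-4)) = -40/(22 - 12*(-¼)) = -40/(22 + 3) = -40/25 = -40*1/25 = -8/5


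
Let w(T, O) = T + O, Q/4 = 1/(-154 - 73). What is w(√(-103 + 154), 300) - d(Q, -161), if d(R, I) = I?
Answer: 461 + √51 ≈ 468.14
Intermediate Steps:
Q = -4/227 (Q = 4/(-154 - 73) = 4/(-227) = 4*(-1/227) = -4/227 ≈ -0.017621)
w(T, O) = O + T
w(√(-103 + 154), 300) - d(Q, -161) = (300 + √(-103 + 154)) - 1*(-161) = (300 + √51) + 161 = 461 + √51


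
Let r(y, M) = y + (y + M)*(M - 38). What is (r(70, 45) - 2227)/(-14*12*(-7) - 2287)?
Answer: 1352/1111 ≈ 1.2169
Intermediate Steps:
r(y, M) = y + (-38 + M)*(M + y) (r(y, M) = y + (M + y)*(-38 + M) = y + (-38 + M)*(M + y))
(r(70, 45) - 2227)/(-14*12*(-7) - 2287) = ((45² - 38*45 - 37*70 + 45*70) - 2227)/(-14*12*(-7) - 2287) = ((2025 - 1710 - 2590 + 3150) - 2227)/(-168*(-7) - 2287) = (875 - 2227)/(1176 - 2287) = -1352/(-1111) = -1352*(-1/1111) = 1352/1111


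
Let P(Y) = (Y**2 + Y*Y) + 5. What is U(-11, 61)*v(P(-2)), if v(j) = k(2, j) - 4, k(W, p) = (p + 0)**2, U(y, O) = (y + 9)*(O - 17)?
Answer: -14520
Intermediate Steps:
U(y, O) = (-17 + O)*(9 + y) (U(y, O) = (9 + y)*(-17 + O) = (-17 + O)*(9 + y))
k(W, p) = p**2
P(Y) = 5 + 2*Y**2 (P(Y) = (Y**2 + Y**2) + 5 = 2*Y**2 + 5 = 5 + 2*Y**2)
v(j) = -4 + j**2 (v(j) = j**2 - 4 = -4 + j**2)
U(-11, 61)*v(P(-2)) = (-153 - 17*(-11) + 9*61 + 61*(-11))*(-4 + (5 + 2*(-2)**2)**2) = (-153 + 187 + 549 - 671)*(-4 + (5 + 2*4)**2) = -88*(-4 + (5 + 8)**2) = -88*(-4 + 13**2) = -88*(-4 + 169) = -88*165 = -14520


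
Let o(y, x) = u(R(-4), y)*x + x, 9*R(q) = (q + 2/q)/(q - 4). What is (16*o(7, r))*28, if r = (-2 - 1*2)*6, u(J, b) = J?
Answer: -11424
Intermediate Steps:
R(q) = (q + 2/q)/(9*(-4 + q)) (R(q) = ((q + 2/q)/(q - 4))/9 = ((q + 2/q)/(-4 + q))/9 = (q + 2/q)/(9*(-4 + q)))
r = -24 (r = (-2 - 2)*6 = -4*6 = -24)
o(y, x) = 17*x/16 (o(y, x) = ((⅑)*(2 + (-4)²)/(-4*(-4 - 4)))*x + x = ((⅑)*(-¼)*(2 + 16)/(-8))*x + x = ((⅑)*(-¼)*(-⅛)*18)*x + x = x/16 + x = 17*x/16)
(16*o(7, r))*28 = (16*((17/16)*(-24)))*28 = (16*(-51/2))*28 = -408*28 = -11424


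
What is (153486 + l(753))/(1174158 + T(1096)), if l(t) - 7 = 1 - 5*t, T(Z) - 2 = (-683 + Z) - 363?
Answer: 149729/1174210 ≈ 0.12751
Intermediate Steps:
T(Z) = -1044 + Z (T(Z) = 2 + ((-683 + Z) - 363) = 2 + (-1046 + Z) = -1044 + Z)
l(t) = 8 - 5*t (l(t) = 7 + (1 - 5*t) = 8 - 5*t)
(153486 + l(753))/(1174158 + T(1096)) = (153486 + (8 - 5*753))/(1174158 + (-1044 + 1096)) = (153486 + (8 - 3765))/(1174158 + 52) = (153486 - 3757)/1174210 = 149729*(1/1174210) = 149729/1174210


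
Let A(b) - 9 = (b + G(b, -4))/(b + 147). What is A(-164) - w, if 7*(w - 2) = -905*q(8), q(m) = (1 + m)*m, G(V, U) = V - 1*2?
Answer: 1110863/119 ≈ 9335.0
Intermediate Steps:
G(V, U) = -2 + V (G(V, U) = V - 2 = -2 + V)
q(m) = m*(1 + m)
A(b) = 9 + (-2 + 2*b)/(147 + b) (A(b) = 9 + (b + (-2 + b))/(b + 147) = 9 + (-2 + 2*b)/(147 + b))
w = -65146/7 (w = 2 + (-7240*(1 + 8))/7 = 2 + (-7240*9)/7 = 2 + (-905*72)/7 = 2 + (⅐)*(-65160) = 2 - 65160/7 = -65146/7 ≈ -9306.6)
A(-164) - w = (1321 + 11*(-164))/(147 - 164) - 1*(-65146/7) = (1321 - 1804)/(-17) + 65146/7 = -1/17*(-483) + 65146/7 = 483/17 + 65146/7 = 1110863/119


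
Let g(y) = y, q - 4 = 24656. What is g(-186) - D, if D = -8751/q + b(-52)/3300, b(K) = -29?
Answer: -20981548/113025 ≈ -185.64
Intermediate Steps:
q = 24660 (q = 4 + 24656 = 24660)
D = -41102/113025 (D = -8751/24660 - 29/3300 = -8751*1/24660 - 29*1/3300 = -2917/8220 - 29/3300 = -41102/113025 ≈ -0.36365)
g(-186) - D = -186 - 1*(-41102/113025) = -186 + 41102/113025 = -20981548/113025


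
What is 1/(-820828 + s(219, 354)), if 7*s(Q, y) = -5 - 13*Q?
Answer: -7/5748648 ≈ -1.2177e-6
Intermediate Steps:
s(Q, y) = -5/7 - 13*Q/7 (s(Q, y) = (-5 - 13*Q)/7 = -5/7 - 13*Q/7)
1/(-820828 + s(219, 354)) = 1/(-820828 + (-5/7 - 13/7*219)) = 1/(-820828 + (-5/7 - 2847/7)) = 1/(-820828 - 2852/7) = 1/(-5748648/7) = -7/5748648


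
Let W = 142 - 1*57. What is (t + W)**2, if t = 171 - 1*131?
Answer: 15625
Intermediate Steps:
W = 85 (W = 142 - 57 = 85)
t = 40 (t = 171 - 131 = 40)
(t + W)**2 = (40 + 85)**2 = 125**2 = 15625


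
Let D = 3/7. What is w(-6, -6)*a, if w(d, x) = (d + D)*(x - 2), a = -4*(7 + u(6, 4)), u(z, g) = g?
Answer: -13728/7 ≈ -1961.1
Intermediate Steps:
D = 3/7 (D = 3*(⅐) = 3/7 ≈ 0.42857)
a = -44 (a = -4*(7 + 4) = -4*11 = -44)
w(d, x) = (-2 + x)*(3/7 + d) (w(d, x) = (d + 3/7)*(x - 2) = (3/7 + d)*(-2 + x) = (-2 + x)*(3/7 + d))
w(-6, -6)*a = (-6/7 - 2*(-6) + (3/7)*(-6) - 6*(-6))*(-44) = (-6/7 + 12 - 18/7 + 36)*(-44) = (312/7)*(-44) = -13728/7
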